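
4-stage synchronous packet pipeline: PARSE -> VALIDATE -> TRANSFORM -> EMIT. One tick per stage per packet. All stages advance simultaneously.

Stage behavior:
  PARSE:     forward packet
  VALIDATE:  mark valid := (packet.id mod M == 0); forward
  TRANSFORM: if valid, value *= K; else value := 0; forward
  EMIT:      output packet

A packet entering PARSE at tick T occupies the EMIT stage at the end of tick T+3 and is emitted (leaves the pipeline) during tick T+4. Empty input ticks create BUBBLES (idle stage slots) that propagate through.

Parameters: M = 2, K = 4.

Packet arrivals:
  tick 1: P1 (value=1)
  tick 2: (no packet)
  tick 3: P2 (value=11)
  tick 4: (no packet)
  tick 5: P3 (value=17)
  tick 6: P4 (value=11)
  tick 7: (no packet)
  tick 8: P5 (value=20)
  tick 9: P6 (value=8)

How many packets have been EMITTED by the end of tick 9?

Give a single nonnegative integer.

Tick 1: [PARSE:P1(v=1,ok=F), VALIDATE:-, TRANSFORM:-, EMIT:-] out:-; in:P1
Tick 2: [PARSE:-, VALIDATE:P1(v=1,ok=F), TRANSFORM:-, EMIT:-] out:-; in:-
Tick 3: [PARSE:P2(v=11,ok=F), VALIDATE:-, TRANSFORM:P1(v=0,ok=F), EMIT:-] out:-; in:P2
Tick 4: [PARSE:-, VALIDATE:P2(v=11,ok=T), TRANSFORM:-, EMIT:P1(v=0,ok=F)] out:-; in:-
Tick 5: [PARSE:P3(v=17,ok=F), VALIDATE:-, TRANSFORM:P2(v=44,ok=T), EMIT:-] out:P1(v=0); in:P3
Tick 6: [PARSE:P4(v=11,ok=F), VALIDATE:P3(v=17,ok=F), TRANSFORM:-, EMIT:P2(v=44,ok=T)] out:-; in:P4
Tick 7: [PARSE:-, VALIDATE:P4(v=11,ok=T), TRANSFORM:P3(v=0,ok=F), EMIT:-] out:P2(v=44); in:-
Tick 8: [PARSE:P5(v=20,ok=F), VALIDATE:-, TRANSFORM:P4(v=44,ok=T), EMIT:P3(v=0,ok=F)] out:-; in:P5
Tick 9: [PARSE:P6(v=8,ok=F), VALIDATE:P5(v=20,ok=F), TRANSFORM:-, EMIT:P4(v=44,ok=T)] out:P3(v=0); in:P6
Emitted by tick 9: ['P1', 'P2', 'P3']

Answer: 3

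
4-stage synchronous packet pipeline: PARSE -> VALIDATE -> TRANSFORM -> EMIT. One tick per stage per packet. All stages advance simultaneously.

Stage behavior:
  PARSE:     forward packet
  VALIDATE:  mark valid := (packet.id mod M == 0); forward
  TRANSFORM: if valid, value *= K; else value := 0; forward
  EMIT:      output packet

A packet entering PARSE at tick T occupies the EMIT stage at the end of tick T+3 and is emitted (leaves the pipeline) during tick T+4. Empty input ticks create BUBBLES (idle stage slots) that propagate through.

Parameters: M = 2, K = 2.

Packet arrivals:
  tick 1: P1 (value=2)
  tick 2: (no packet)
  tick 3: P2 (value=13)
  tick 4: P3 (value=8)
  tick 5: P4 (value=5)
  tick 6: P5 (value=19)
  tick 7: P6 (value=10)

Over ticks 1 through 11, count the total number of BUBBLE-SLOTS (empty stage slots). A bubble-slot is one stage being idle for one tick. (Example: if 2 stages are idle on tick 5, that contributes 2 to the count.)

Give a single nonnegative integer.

Answer: 20

Derivation:
Tick 1: [PARSE:P1(v=2,ok=F), VALIDATE:-, TRANSFORM:-, EMIT:-] out:-; bubbles=3
Tick 2: [PARSE:-, VALIDATE:P1(v=2,ok=F), TRANSFORM:-, EMIT:-] out:-; bubbles=3
Tick 3: [PARSE:P2(v=13,ok=F), VALIDATE:-, TRANSFORM:P1(v=0,ok=F), EMIT:-] out:-; bubbles=2
Tick 4: [PARSE:P3(v=8,ok=F), VALIDATE:P2(v=13,ok=T), TRANSFORM:-, EMIT:P1(v=0,ok=F)] out:-; bubbles=1
Tick 5: [PARSE:P4(v=5,ok=F), VALIDATE:P3(v=8,ok=F), TRANSFORM:P2(v=26,ok=T), EMIT:-] out:P1(v=0); bubbles=1
Tick 6: [PARSE:P5(v=19,ok=F), VALIDATE:P4(v=5,ok=T), TRANSFORM:P3(v=0,ok=F), EMIT:P2(v=26,ok=T)] out:-; bubbles=0
Tick 7: [PARSE:P6(v=10,ok=F), VALIDATE:P5(v=19,ok=F), TRANSFORM:P4(v=10,ok=T), EMIT:P3(v=0,ok=F)] out:P2(v=26); bubbles=0
Tick 8: [PARSE:-, VALIDATE:P6(v=10,ok=T), TRANSFORM:P5(v=0,ok=F), EMIT:P4(v=10,ok=T)] out:P3(v=0); bubbles=1
Tick 9: [PARSE:-, VALIDATE:-, TRANSFORM:P6(v=20,ok=T), EMIT:P5(v=0,ok=F)] out:P4(v=10); bubbles=2
Tick 10: [PARSE:-, VALIDATE:-, TRANSFORM:-, EMIT:P6(v=20,ok=T)] out:P5(v=0); bubbles=3
Tick 11: [PARSE:-, VALIDATE:-, TRANSFORM:-, EMIT:-] out:P6(v=20); bubbles=4
Total bubble-slots: 20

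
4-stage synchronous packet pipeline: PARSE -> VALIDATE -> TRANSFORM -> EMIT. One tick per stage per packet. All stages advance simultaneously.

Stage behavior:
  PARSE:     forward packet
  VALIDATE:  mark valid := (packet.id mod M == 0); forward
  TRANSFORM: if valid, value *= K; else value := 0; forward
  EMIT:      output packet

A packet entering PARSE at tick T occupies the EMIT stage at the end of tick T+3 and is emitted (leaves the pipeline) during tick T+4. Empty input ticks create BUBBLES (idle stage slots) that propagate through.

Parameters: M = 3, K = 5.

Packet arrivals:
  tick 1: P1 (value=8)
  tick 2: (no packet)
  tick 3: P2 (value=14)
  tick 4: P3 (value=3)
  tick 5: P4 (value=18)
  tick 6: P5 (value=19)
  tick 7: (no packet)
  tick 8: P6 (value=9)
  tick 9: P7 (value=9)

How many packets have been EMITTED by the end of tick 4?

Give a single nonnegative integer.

Answer: 0

Derivation:
Tick 1: [PARSE:P1(v=8,ok=F), VALIDATE:-, TRANSFORM:-, EMIT:-] out:-; in:P1
Tick 2: [PARSE:-, VALIDATE:P1(v=8,ok=F), TRANSFORM:-, EMIT:-] out:-; in:-
Tick 3: [PARSE:P2(v=14,ok=F), VALIDATE:-, TRANSFORM:P1(v=0,ok=F), EMIT:-] out:-; in:P2
Tick 4: [PARSE:P3(v=3,ok=F), VALIDATE:P2(v=14,ok=F), TRANSFORM:-, EMIT:P1(v=0,ok=F)] out:-; in:P3
Emitted by tick 4: []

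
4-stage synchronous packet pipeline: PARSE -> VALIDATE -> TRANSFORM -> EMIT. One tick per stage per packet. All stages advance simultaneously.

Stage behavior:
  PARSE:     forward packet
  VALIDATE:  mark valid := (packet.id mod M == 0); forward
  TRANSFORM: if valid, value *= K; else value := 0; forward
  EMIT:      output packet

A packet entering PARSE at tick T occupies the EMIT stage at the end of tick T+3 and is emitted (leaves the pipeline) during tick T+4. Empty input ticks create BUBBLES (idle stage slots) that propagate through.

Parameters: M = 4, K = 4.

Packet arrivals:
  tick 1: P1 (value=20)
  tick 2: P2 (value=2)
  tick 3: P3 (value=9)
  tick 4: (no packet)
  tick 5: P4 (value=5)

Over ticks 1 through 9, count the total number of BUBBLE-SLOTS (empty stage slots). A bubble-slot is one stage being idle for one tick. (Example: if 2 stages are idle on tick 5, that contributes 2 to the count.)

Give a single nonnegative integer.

Tick 1: [PARSE:P1(v=20,ok=F), VALIDATE:-, TRANSFORM:-, EMIT:-] out:-; bubbles=3
Tick 2: [PARSE:P2(v=2,ok=F), VALIDATE:P1(v=20,ok=F), TRANSFORM:-, EMIT:-] out:-; bubbles=2
Tick 3: [PARSE:P3(v=9,ok=F), VALIDATE:P2(v=2,ok=F), TRANSFORM:P1(v=0,ok=F), EMIT:-] out:-; bubbles=1
Tick 4: [PARSE:-, VALIDATE:P3(v=9,ok=F), TRANSFORM:P2(v=0,ok=F), EMIT:P1(v=0,ok=F)] out:-; bubbles=1
Tick 5: [PARSE:P4(v=5,ok=F), VALIDATE:-, TRANSFORM:P3(v=0,ok=F), EMIT:P2(v=0,ok=F)] out:P1(v=0); bubbles=1
Tick 6: [PARSE:-, VALIDATE:P4(v=5,ok=T), TRANSFORM:-, EMIT:P3(v=0,ok=F)] out:P2(v=0); bubbles=2
Tick 7: [PARSE:-, VALIDATE:-, TRANSFORM:P4(v=20,ok=T), EMIT:-] out:P3(v=0); bubbles=3
Tick 8: [PARSE:-, VALIDATE:-, TRANSFORM:-, EMIT:P4(v=20,ok=T)] out:-; bubbles=3
Tick 9: [PARSE:-, VALIDATE:-, TRANSFORM:-, EMIT:-] out:P4(v=20); bubbles=4
Total bubble-slots: 20

Answer: 20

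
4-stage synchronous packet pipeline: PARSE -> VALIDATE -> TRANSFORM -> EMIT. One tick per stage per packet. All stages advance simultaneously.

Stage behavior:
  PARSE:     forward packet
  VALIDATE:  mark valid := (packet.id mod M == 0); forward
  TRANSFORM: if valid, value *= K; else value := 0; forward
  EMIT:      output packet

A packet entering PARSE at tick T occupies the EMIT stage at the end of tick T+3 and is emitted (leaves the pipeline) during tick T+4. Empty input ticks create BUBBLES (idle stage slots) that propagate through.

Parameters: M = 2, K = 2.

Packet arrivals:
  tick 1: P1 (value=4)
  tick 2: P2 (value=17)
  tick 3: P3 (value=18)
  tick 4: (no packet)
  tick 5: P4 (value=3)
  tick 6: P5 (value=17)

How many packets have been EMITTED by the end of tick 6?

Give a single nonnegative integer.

Answer: 2

Derivation:
Tick 1: [PARSE:P1(v=4,ok=F), VALIDATE:-, TRANSFORM:-, EMIT:-] out:-; in:P1
Tick 2: [PARSE:P2(v=17,ok=F), VALIDATE:P1(v=4,ok=F), TRANSFORM:-, EMIT:-] out:-; in:P2
Tick 3: [PARSE:P3(v=18,ok=F), VALIDATE:P2(v=17,ok=T), TRANSFORM:P1(v=0,ok=F), EMIT:-] out:-; in:P3
Tick 4: [PARSE:-, VALIDATE:P3(v=18,ok=F), TRANSFORM:P2(v=34,ok=T), EMIT:P1(v=0,ok=F)] out:-; in:-
Tick 5: [PARSE:P4(v=3,ok=F), VALIDATE:-, TRANSFORM:P3(v=0,ok=F), EMIT:P2(v=34,ok=T)] out:P1(v=0); in:P4
Tick 6: [PARSE:P5(v=17,ok=F), VALIDATE:P4(v=3,ok=T), TRANSFORM:-, EMIT:P3(v=0,ok=F)] out:P2(v=34); in:P5
Emitted by tick 6: ['P1', 'P2']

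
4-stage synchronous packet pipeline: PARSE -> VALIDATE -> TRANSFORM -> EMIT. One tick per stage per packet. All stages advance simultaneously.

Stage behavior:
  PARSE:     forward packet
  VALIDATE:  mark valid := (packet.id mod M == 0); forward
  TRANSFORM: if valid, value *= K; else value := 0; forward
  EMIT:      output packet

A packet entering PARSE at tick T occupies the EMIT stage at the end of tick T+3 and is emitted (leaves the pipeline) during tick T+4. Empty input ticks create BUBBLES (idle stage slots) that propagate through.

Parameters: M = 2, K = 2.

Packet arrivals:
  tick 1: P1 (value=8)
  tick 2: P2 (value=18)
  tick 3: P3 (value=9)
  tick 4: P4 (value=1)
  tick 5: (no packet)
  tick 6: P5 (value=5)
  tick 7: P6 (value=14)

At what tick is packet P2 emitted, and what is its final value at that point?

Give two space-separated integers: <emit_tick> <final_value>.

Answer: 6 36

Derivation:
Tick 1: [PARSE:P1(v=8,ok=F), VALIDATE:-, TRANSFORM:-, EMIT:-] out:-; in:P1
Tick 2: [PARSE:P2(v=18,ok=F), VALIDATE:P1(v=8,ok=F), TRANSFORM:-, EMIT:-] out:-; in:P2
Tick 3: [PARSE:P3(v=9,ok=F), VALIDATE:P2(v=18,ok=T), TRANSFORM:P1(v=0,ok=F), EMIT:-] out:-; in:P3
Tick 4: [PARSE:P4(v=1,ok=F), VALIDATE:P3(v=9,ok=F), TRANSFORM:P2(v=36,ok=T), EMIT:P1(v=0,ok=F)] out:-; in:P4
Tick 5: [PARSE:-, VALIDATE:P4(v=1,ok=T), TRANSFORM:P3(v=0,ok=F), EMIT:P2(v=36,ok=T)] out:P1(v=0); in:-
Tick 6: [PARSE:P5(v=5,ok=F), VALIDATE:-, TRANSFORM:P4(v=2,ok=T), EMIT:P3(v=0,ok=F)] out:P2(v=36); in:P5
Tick 7: [PARSE:P6(v=14,ok=F), VALIDATE:P5(v=5,ok=F), TRANSFORM:-, EMIT:P4(v=2,ok=T)] out:P3(v=0); in:P6
Tick 8: [PARSE:-, VALIDATE:P6(v=14,ok=T), TRANSFORM:P5(v=0,ok=F), EMIT:-] out:P4(v=2); in:-
Tick 9: [PARSE:-, VALIDATE:-, TRANSFORM:P6(v=28,ok=T), EMIT:P5(v=0,ok=F)] out:-; in:-
Tick 10: [PARSE:-, VALIDATE:-, TRANSFORM:-, EMIT:P6(v=28,ok=T)] out:P5(v=0); in:-
Tick 11: [PARSE:-, VALIDATE:-, TRANSFORM:-, EMIT:-] out:P6(v=28); in:-
P2: arrives tick 2, valid=True (id=2, id%2=0), emit tick 6, final value 36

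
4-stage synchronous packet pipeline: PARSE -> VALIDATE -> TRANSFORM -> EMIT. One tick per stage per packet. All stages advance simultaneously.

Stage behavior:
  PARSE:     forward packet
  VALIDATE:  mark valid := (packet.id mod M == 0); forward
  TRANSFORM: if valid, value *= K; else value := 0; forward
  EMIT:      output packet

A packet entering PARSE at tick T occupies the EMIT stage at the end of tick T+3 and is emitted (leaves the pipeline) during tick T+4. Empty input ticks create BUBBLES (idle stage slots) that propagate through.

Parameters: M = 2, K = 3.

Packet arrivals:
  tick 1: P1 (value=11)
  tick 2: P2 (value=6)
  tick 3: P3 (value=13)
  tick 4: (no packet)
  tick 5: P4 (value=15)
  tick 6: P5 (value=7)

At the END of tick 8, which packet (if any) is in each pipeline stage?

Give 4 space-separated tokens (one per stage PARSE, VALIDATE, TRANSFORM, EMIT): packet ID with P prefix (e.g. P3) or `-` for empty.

Answer: - - P5 P4

Derivation:
Tick 1: [PARSE:P1(v=11,ok=F), VALIDATE:-, TRANSFORM:-, EMIT:-] out:-; in:P1
Tick 2: [PARSE:P2(v=6,ok=F), VALIDATE:P1(v=11,ok=F), TRANSFORM:-, EMIT:-] out:-; in:P2
Tick 3: [PARSE:P3(v=13,ok=F), VALIDATE:P2(v=6,ok=T), TRANSFORM:P1(v=0,ok=F), EMIT:-] out:-; in:P3
Tick 4: [PARSE:-, VALIDATE:P3(v=13,ok=F), TRANSFORM:P2(v=18,ok=T), EMIT:P1(v=0,ok=F)] out:-; in:-
Tick 5: [PARSE:P4(v=15,ok=F), VALIDATE:-, TRANSFORM:P3(v=0,ok=F), EMIT:P2(v=18,ok=T)] out:P1(v=0); in:P4
Tick 6: [PARSE:P5(v=7,ok=F), VALIDATE:P4(v=15,ok=T), TRANSFORM:-, EMIT:P3(v=0,ok=F)] out:P2(v=18); in:P5
Tick 7: [PARSE:-, VALIDATE:P5(v=7,ok=F), TRANSFORM:P4(v=45,ok=T), EMIT:-] out:P3(v=0); in:-
Tick 8: [PARSE:-, VALIDATE:-, TRANSFORM:P5(v=0,ok=F), EMIT:P4(v=45,ok=T)] out:-; in:-
At end of tick 8: ['-', '-', 'P5', 'P4']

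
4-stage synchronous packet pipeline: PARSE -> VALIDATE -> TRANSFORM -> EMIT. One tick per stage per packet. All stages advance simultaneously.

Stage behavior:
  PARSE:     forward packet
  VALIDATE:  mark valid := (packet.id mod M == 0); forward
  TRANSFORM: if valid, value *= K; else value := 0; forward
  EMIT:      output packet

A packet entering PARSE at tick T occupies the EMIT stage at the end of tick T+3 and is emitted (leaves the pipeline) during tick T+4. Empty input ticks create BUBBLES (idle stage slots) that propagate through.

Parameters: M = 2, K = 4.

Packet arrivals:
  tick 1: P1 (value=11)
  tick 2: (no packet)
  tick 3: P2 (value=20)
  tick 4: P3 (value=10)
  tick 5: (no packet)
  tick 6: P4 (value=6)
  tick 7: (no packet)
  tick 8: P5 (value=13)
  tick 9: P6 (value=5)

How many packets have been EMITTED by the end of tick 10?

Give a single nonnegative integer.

Tick 1: [PARSE:P1(v=11,ok=F), VALIDATE:-, TRANSFORM:-, EMIT:-] out:-; in:P1
Tick 2: [PARSE:-, VALIDATE:P1(v=11,ok=F), TRANSFORM:-, EMIT:-] out:-; in:-
Tick 3: [PARSE:P2(v=20,ok=F), VALIDATE:-, TRANSFORM:P1(v=0,ok=F), EMIT:-] out:-; in:P2
Tick 4: [PARSE:P3(v=10,ok=F), VALIDATE:P2(v=20,ok=T), TRANSFORM:-, EMIT:P1(v=0,ok=F)] out:-; in:P3
Tick 5: [PARSE:-, VALIDATE:P3(v=10,ok=F), TRANSFORM:P2(v=80,ok=T), EMIT:-] out:P1(v=0); in:-
Tick 6: [PARSE:P4(v=6,ok=F), VALIDATE:-, TRANSFORM:P3(v=0,ok=F), EMIT:P2(v=80,ok=T)] out:-; in:P4
Tick 7: [PARSE:-, VALIDATE:P4(v=6,ok=T), TRANSFORM:-, EMIT:P3(v=0,ok=F)] out:P2(v=80); in:-
Tick 8: [PARSE:P5(v=13,ok=F), VALIDATE:-, TRANSFORM:P4(v=24,ok=T), EMIT:-] out:P3(v=0); in:P5
Tick 9: [PARSE:P6(v=5,ok=F), VALIDATE:P5(v=13,ok=F), TRANSFORM:-, EMIT:P4(v=24,ok=T)] out:-; in:P6
Tick 10: [PARSE:-, VALIDATE:P6(v=5,ok=T), TRANSFORM:P5(v=0,ok=F), EMIT:-] out:P4(v=24); in:-
Emitted by tick 10: ['P1', 'P2', 'P3', 'P4']

Answer: 4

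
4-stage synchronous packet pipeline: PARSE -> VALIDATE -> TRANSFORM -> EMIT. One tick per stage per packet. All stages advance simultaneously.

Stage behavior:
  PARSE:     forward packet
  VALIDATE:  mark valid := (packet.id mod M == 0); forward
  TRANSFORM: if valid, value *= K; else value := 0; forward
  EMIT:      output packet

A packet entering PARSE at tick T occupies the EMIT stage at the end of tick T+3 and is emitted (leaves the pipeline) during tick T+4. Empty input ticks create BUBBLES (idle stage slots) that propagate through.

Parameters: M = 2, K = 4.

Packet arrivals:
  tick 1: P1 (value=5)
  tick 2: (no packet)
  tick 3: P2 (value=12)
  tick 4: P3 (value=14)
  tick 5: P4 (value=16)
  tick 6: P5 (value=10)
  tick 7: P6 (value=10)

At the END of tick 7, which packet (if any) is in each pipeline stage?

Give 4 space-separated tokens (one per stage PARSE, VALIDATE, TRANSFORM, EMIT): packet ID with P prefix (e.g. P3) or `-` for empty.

Tick 1: [PARSE:P1(v=5,ok=F), VALIDATE:-, TRANSFORM:-, EMIT:-] out:-; in:P1
Tick 2: [PARSE:-, VALIDATE:P1(v=5,ok=F), TRANSFORM:-, EMIT:-] out:-; in:-
Tick 3: [PARSE:P2(v=12,ok=F), VALIDATE:-, TRANSFORM:P1(v=0,ok=F), EMIT:-] out:-; in:P2
Tick 4: [PARSE:P3(v=14,ok=F), VALIDATE:P2(v=12,ok=T), TRANSFORM:-, EMIT:P1(v=0,ok=F)] out:-; in:P3
Tick 5: [PARSE:P4(v=16,ok=F), VALIDATE:P3(v=14,ok=F), TRANSFORM:P2(v=48,ok=T), EMIT:-] out:P1(v=0); in:P4
Tick 6: [PARSE:P5(v=10,ok=F), VALIDATE:P4(v=16,ok=T), TRANSFORM:P3(v=0,ok=F), EMIT:P2(v=48,ok=T)] out:-; in:P5
Tick 7: [PARSE:P6(v=10,ok=F), VALIDATE:P5(v=10,ok=F), TRANSFORM:P4(v=64,ok=T), EMIT:P3(v=0,ok=F)] out:P2(v=48); in:P6
At end of tick 7: ['P6', 'P5', 'P4', 'P3']

Answer: P6 P5 P4 P3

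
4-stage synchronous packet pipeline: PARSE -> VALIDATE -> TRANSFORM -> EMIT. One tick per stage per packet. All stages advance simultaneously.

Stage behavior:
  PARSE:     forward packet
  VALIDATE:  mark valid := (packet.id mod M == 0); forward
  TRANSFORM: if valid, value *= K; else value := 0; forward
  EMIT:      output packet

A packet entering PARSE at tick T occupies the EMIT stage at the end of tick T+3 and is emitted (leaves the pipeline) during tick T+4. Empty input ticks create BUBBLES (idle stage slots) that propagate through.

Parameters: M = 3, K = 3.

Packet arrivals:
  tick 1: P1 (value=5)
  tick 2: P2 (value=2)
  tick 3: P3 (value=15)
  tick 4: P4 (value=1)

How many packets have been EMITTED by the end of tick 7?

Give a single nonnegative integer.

Answer: 3

Derivation:
Tick 1: [PARSE:P1(v=5,ok=F), VALIDATE:-, TRANSFORM:-, EMIT:-] out:-; in:P1
Tick 2: [PARSE:P2(v=2,ok=F), VALIDATE:P1(v=5,ok=F), TRANSFORM:-, EMIT:-] out:-; in:P2
Tick 3: [PARSE:P3(v=15,ok=F), VALIDATE:P2(v=2,ok=F), TRANSFORM:P1(v=0,ok=F), EMIT:-] out:-; in:P3
Tick 4: [PARSE:P4(v=1,ok=F), VALIDATE:P3(v=15,ok=T), TRANSFORM:P2(v=0,ok=F), EMIT:P1(v=0,ok=F)] out:-; in:P4
Tick 5: [PARSE:-, VALIDATE:P4(v=1,ok=F), TRANSFORM:P3(v=45,ok=T), EMIT:P2(v=0,ok=F)] out:P1(v=0); in:-
Tick 6: [PARSE:-, VALIDATE:-, TRANSFORM:P4(v=0,ok=F), EMIT:P3(v=45,ok=T)] out:P2(v=0); in:-
Tick 7: [PARSE:-, VALIDATE:-, TRANSFORM:-, EMIT:P4(v=0,ok=F)] out:P3(v=45); in:-
Emitted by tick 7: ['P1', 'P2', 'P3']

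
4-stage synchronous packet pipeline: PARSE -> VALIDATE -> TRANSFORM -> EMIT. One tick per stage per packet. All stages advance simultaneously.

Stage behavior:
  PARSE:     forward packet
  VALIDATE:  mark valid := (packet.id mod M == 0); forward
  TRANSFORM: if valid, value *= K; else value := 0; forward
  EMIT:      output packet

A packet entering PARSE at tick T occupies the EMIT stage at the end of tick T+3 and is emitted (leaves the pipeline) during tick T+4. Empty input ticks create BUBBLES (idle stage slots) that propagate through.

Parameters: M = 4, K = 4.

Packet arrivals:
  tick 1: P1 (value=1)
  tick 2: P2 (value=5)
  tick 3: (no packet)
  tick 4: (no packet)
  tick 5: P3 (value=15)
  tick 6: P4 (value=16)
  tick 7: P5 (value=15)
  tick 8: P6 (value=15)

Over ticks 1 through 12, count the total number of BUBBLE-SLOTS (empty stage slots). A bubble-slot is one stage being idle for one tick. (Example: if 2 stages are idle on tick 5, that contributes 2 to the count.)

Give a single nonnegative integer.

Tick 1: [PARSE:P1(v=1,ok=F), VALIDATE:-, TRANSFORM:-, EMIT:-] out:-; bubbles=3
Tick 2: [PARSE:P2(v=5,ok=F), VALIDATE:P1(v=1,ok=F), TRANSFORM:-, EMIT:-] out:-; bubbles=2
Tick 3: [PARSE:-, VALIDATE:P2(v=5,ok=F), TRANSFORM:P1(v=0,ok=F), EMIT:-] out:-; bubbles=2
Tick 4: [PARSE:-, VALIDATE:-, TRANSFORM:P2(v=0,ok=F), EMIT:P1(v=0,ok=F)] out:-; bubbles=2
Tick 5: [PARSE:P3(v=15,ok=F), VALIDATE:-, TRANSFORM:-, EMIT:P2(v=0,ok=F)] out:P1(v=0); bubbles=2
Tick 6: [PARSE:P4(v=16,ok=F), VALIDATE:P3(v=15,ok=F), TRANSFORM:-, EMIT:-] out:P2(v=0); bubbles=2
Tick 7: [PARSE:P5(v=15,ok=F), VALIDATE:P4(v=16,ok=T), TRANSFORM:P3(v=0,ok=F), EMIT:-] out:-; bubbles=1
Tick 8: [PARSE:P6(v=15,ok=F), VALIDATE:P5(v=15,ok=F), TRANSFORM:P4(v=64,ok=T), EMIT:P3(v=0,ok=F)] out:-; bubbles=0
Tick 9: [PARSE:-, VALIDATE:P6(v=15,ok=F), TRANSFORM:P5(v=0,ok=F), EMIT:P4(v=64,ok=T)] out:P3(v=0); bubbles=1
Tick 10: [PARSE:-, VALIDATE:-, TRANSFORM:P6(v=0,ok=F), EMIT:P5(v=0,ok=F)] out:P4(v=64); bubbles=2
Tick 11: [PARSE:-, VALIDATE:-, TRANSFORM:-, EMIT:P6(v=0,ok=F)] out:P5(v=0); bubbles=3
Tick 12: [PARSE:-, VALIDATE:-, TRANSFORM:-, EMIT:-] out:P6(v=0); bubbles=4
Total bubble-slots: 24

Answer: 24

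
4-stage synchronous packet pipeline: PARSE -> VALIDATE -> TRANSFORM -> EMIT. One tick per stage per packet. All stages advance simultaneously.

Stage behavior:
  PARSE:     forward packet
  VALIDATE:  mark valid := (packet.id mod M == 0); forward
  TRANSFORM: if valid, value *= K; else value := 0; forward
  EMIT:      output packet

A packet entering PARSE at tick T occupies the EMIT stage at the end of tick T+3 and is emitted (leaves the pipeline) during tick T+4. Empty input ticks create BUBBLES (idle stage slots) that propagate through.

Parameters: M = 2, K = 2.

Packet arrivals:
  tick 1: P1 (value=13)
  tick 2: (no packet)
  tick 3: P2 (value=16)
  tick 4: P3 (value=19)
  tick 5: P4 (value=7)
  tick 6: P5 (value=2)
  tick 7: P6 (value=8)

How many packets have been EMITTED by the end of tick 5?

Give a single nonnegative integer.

Tick 1: [PARSE:P1(v=13,ok=F), VALIDATE:-, TRANSFORM:-, EMIT:-] out:-; in:P1
Tick 2: [PARSE:-, VALIDATE:P1(v=13,ok=F), TRANSFORM:-, EMIT:-] out:-; in:-
Tick 3: [PARSE:P2(v=16,ok=F), VALIDATE:-, TRANSFORM:P1(v=0,ok=F), EMIT:-] out:-; in:P2
Tick 4: [PARSE:P3(v=19,ok=F), VALIDATE:P2(v=16,ok=T), TRANSFORM:-, EMIT:P1(v=0,ok=F)] out:-; in:P3
Tick 5: [PARSE:P4(v=7,ok=F), VALIDATE:P3(v=19,ok=F), TRANSFORM:P2(v=32,ok=T), EMIT:-] out:P1(v=0); in:P4
Emitted by tick 5: ['P1']

Answer: 1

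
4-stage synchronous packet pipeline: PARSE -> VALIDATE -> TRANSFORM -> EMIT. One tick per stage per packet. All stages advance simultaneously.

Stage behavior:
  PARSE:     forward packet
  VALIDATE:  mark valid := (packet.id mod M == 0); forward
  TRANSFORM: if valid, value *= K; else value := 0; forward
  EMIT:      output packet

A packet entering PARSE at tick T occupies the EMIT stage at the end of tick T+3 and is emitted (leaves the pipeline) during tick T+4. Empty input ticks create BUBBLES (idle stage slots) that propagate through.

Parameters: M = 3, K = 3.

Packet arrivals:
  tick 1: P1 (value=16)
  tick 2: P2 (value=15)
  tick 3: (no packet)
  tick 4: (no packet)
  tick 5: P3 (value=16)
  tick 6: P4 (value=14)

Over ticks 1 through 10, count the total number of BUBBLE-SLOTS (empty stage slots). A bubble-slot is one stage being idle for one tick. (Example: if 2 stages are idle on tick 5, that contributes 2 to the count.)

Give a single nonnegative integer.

Answer: 24

Derivation:
Tick 1: [PARSE:P1(v=16,ok=F), VALIDATE:-, TRANSFORM:-, EMIT:-] out:-; bubbles=3
Tick 2: [PARSE:P2(v=15,ok=F), VALIDATE:P1(v=16,ok=F), TRANSFORM:-, EMIT:-] out:-; bubbles=2
Tick 3: [PARSE:-, VALIDATE:P2(v=15,ok=F), TRANSFORM:P1(v=0,ok=F), EMIT:-] out:-; bubbles=2
Tick 4: [PARSE:-, VALIDATE:-, TRANSFORM:P2(v=0,ok=F), EMIT:P1(v=0,ok=F)] out:-; bubbles=2
Tick 5: [PARSE:P3(v=16,ok=F), VALIDATE:-, TRANSFORM:-, EMIT:P2(v=0,ok=F)] out:P1(v=0); bubbles=2
Tick 6: [PARSE:P4(v=14,ok=F), VALIDATE:P3(v=16,ok=T), TRANSFORM:-, EMIT:-] out:P2(v=0); bubbles=2
Tick 7: [PARSE:-, VALIDATE:P4(v=14,ok=F), TRANSFORM:P3(v=48,ok=T), EMIT:-] out:-; bubbles=2
Tick 8: [PARSE:-, VALIDATE:-, TRANSFORM:P4(v=0,ok=F), EMIT:P3(v=48,ok=T)] out:-; bubbles=2
Tick 9: [PARSE:-, VALIDATE:-, TRANSFORM:-, EMIT:P4(v=0,ok=F)] out:P3(v=48); bubbles=3
Tick 10: [PARSE:-, VALIDATE:-, TRANSFORM:-, EMIT:-] out:P4(v=0); bubbles=4
Total bubble-slots: 24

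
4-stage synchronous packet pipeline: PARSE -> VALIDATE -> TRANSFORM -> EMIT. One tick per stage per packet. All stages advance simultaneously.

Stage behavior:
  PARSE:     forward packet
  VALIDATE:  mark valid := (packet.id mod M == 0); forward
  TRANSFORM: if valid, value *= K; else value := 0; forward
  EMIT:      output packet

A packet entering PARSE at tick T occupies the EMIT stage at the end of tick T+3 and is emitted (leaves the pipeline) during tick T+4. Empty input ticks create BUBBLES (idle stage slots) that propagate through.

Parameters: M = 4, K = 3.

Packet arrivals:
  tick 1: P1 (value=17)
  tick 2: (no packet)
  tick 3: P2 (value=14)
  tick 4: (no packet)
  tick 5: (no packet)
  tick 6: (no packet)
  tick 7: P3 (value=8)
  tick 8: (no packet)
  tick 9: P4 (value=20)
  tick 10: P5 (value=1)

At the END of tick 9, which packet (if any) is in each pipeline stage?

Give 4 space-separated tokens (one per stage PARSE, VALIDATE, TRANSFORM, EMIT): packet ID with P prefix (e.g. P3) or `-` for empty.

Answer: P4 - P3 -

Derivation:
Tick 1: [PARSE:P1(v=17,ok=F), VALIDATE:-, TRANSFORM:-, EMIT:-] out:-; in:P1
Tick 2: [PARSE:-, VALIDATE:P1(v=17,ok=F), TRANSFORM:-, EMIT:-] out:-; in:-
Tick 3: [PARSE:P2(v=14,ok=F), VALIDATE:-, TRANSFORM:P1(v=0,ok=F), EMIT:-] out:-; in:P2
Tick 4: [PARSE:-, VALIDATE:P2(v=14,ok=F), TRANSFORM:-, EMIT:P1(v=0,ok=F)] out:-; in:-
Tick 5: [PARSE:-, VALIDATE:-, TRANSFORM:P2(v=0,ok=F), EMIT:-] out:P1(v=0); in:-
Tick 6: [PARSE:-, VALIDATE:-, TRANSFORM:-, EMIT:P2(v=0,ok=F)] out:-; in:-
Tick 7: [PARSE:P3(v=8,ok=F), VALIDATE:-, TRANSFORM:-, EMIT:-] out:P2(v=0); in:P3
Tick 8: [PARSE:-, VALIDATE:P3(v=8,ok=F), TRANSFORM:-, EMIT:-] out:-; in:-
Tick 9: [PARSE:P4(v=20,ok=F), VALIDATE:-, TRANSFORM:P3(v=0,ok=F), EMIT:-] out:-; in:P4
At end of tick 9: ['P4', '-', 'P3', '-']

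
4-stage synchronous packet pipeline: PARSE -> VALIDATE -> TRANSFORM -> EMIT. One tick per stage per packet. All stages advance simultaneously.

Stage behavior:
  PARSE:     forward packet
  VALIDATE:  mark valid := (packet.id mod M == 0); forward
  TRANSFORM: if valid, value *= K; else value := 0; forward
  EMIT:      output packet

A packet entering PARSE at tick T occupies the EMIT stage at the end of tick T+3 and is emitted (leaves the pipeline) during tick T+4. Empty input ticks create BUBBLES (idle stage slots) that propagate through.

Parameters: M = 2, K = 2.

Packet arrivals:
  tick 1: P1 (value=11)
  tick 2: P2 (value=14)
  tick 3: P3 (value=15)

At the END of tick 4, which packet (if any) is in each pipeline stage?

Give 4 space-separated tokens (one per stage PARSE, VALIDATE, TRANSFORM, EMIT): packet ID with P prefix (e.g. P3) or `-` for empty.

Tick 1: [PARSE:P1(v=11,ok=F), VALIDATE:-, TRANSFORM:-, EMIT:-] out:-; in:P1
Tick 2: [PARSE:P2(v=14,ok=F), VALIDATE:P1(v=11,ok=F), TRANSFORM:-, EMIT:-] out:-; in:P2
Tick 3: [PARSE:P3(v=15,ok=F), VALIDATE:P2(v=14,ok=T), TRANSFORM:P1(v=0,ok=F), EMIT:-] out:-; in:P3
Tick 4: [PARSE:-, VALIDATE:P3(v=15,ok=F), TRANSFORM:P2(v=28,ok=T), EMIT:P1(v=0,ok=F)] out:-; in:-
At end of tick 4: ['-', 'P3', 'P2', 'P1']

Answer: - P3 P2 P1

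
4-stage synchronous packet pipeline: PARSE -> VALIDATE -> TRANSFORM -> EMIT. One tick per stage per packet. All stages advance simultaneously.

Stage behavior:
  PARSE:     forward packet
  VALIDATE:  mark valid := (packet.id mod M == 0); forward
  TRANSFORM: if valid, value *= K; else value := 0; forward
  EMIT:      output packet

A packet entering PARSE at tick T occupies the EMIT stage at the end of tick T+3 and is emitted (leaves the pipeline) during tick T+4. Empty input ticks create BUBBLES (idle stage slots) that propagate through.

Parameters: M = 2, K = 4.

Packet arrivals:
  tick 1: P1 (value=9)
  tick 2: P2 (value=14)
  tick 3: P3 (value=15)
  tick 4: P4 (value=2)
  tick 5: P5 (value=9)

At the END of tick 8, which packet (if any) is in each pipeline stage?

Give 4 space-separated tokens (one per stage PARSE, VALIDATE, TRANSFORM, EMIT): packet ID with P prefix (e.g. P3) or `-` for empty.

Tick 1: [PARSE:P1(v=9,ok=F), VALIDATE:-, TRANSFORM:-, EMIT:-] out:-; in:P1
Tick 2: [PARSE:P2(v=14,ok=F), VALIDATE:P1(v=9,ok=F), TRANSFORM:-, EMIT:-] out:-; in:P2
Tick 3: [PARSE:P3(v=15,ok=F), VALIDATE:P2(v=14,ok=T), TRANSFORM:P1(v=0,ok=F), EMIT:-] out:-; in:P3
Tick 4: [PARSE:P4(v=2,ok=F), VALIDATE:P3(v=15,ok=F), TRANSFORM:P2(v=56,ok=T), EMIT:P1(v=0,ok=F)] out:-; in:P4
Tick 5: [PARSE:P5(v=9,ok=F), VALIDATE:P4(v=2,ok=T), TRANSFORM:P3(v=0,ok=F), EMIT:P2(v=56,ok=T)] out:P1(v=0); in:P5
Tick 6: [PARSE:-, VALIDATE:P5(v=9,ok=F), TRANSFORM:P4(v=8,ok=T), EMIT:P3(v=0,ok=F)] out:P2(v=56); in:-
Tick 7: [PARSE:-, VALIDATE:-, TRANSFORM:P5(v=0,ok=F), EMIT:P4(v=8,ok=T)] out:P3(v=0); in:-
Tick 8: [PARSE:-, VALIDATE:-, TRANSFORM:-, EMIT:P5(v=0,ok=F)] out:P4(v=8); in:-
At end of tick 8: ['-', '-', '-', 'P5']

Answer: - - - P5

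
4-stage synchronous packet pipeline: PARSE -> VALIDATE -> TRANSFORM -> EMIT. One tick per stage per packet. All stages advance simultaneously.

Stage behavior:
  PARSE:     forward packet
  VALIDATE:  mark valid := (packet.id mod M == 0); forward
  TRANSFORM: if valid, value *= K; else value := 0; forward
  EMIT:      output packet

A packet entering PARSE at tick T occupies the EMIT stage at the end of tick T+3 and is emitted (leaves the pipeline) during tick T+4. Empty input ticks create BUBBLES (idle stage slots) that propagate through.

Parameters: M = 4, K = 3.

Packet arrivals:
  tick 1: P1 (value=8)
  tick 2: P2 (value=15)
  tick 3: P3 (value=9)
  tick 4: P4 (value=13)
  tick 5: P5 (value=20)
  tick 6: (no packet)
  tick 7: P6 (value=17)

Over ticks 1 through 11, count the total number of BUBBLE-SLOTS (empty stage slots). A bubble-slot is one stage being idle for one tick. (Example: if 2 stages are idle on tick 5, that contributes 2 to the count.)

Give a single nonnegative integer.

Answer: 20

Derivation:
Tick 1: [PARSE:P1(v=8,ok=F), VALIDATE:-, TRANSFORM:-, EMIT:-] out:-; bubbles=3
Tick 2: [PARSE:P2(v=15,ok=F), VALIDATE:P1(v=8,ok=F), TRANSFORM:-, EMIT:-] out:-; bubbles=2
Tick 3: [PARSE:P3(v=9,ok=F), VALIDATE:P2(v=15,ok=F), TRANSFORM:P1(v=0,ok=F), EMIT:-] out:-; bubbles=1
Tick 4: [PARSE:P4(v=13,ok=F), VALIDATE:P3(v=9,ok=F), TRANSFORM:P2(v=0,ok=F), EMIT:P1(v=0,ok=F)] out:-; bubbles=0
Tick 5: [PARSE:P5(v=20,ok=F), VALIDATE:P4(v=13,ok=T), TRANSFORM:P3(v=0,ok=F), EMIT:P2(v=0,ok=F)] out:P1(v=0); bubbles=0
Tick 6: [PARSE:-, VALIDATE:P5(v=20,ok=F), TRANSFORM:P4(v=39,ok=T), EMIT:P3(v=0,ok=F)] out:P2(v=0); bubbles=1
Tick 7: [PARSE:P6(v=17,ok=F), VALIDATE:-, TRANSFORM:P5(v=0,ok=F), EMIT:P4(v=39,ok=T)] out:P3(v=0); bubbles=1
Tick 8: [PARSE:-, VALIDATE:P6(v=17,ok=F), TRANSFORM:-, EMIT:P5(v=0,ok=F)] out:P4(v=39); bubbles=2
Tick 9: [PARSE:-, VALIDATE:-, TRANSFORM:P6(v=0,ok=F), EMIT:-] out:P5(v=0); bubbles=3
Tick 10: [PARSE:-, VALIDATE:-, TRANSFORM:-, EMIT:P6(v=0,ok=F)] out:-; bubbles=3
Tick 11: [PARSE:-, VALIDATE:-, TRANSFORM:-, EMIT:-] out:P6(v=0); bubbles=4
Total bubble-slots: 20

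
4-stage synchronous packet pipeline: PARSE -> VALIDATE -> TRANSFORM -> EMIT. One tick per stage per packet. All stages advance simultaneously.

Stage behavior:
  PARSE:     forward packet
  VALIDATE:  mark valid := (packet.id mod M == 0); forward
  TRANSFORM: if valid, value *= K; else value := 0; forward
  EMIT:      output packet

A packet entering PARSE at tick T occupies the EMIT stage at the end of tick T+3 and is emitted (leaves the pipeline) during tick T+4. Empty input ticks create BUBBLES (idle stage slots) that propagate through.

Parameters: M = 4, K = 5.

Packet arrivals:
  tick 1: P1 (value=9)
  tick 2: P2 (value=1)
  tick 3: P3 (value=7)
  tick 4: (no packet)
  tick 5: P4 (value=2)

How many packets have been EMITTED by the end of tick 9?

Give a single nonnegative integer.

Answer: 4

Derivation:
Tick 1: [PARSE:P1(v=9,ok=F), VALIDATE:-, TRANSFORM:-, EMIT:-] out:-; in:P1
Tick 2: [PARSE:P2(v=1,ok=F), VALIDATE:P1(v=9,ok=F), TRANSFORM:-, EMIT:-] out:-; in:P2
Tick 3: [PARSE:P3(v=7,ok=F), VALIDATE:P2(v=1,ok=F), TRANSFORM:P1(v=0,ok=F), EMIT:-] out:-; in:P3
Tick 4: [PARSE:-, VALIDATE:P3(v=7,ok=F), TRANSFORM:P2(v=0,ok=F), EMIT:P1(v=0,ok=F)] out:-; in:-
Tick 5: [PARSE:P4(v=2,ok=F), VALIDATE:-, TRANSFORM:P3(v=0,ok=F), EMIT:P2(v=0,ok=F)] out:P1(v=0); in:P4
Tick 6: [PARSE:-, VALIDATE:P4(v=2,ok=T), TRANSFORM:-, EMIT:P3(v=0,ok=F)] out:P2(v=0); in:-
Tick 7: [PARSE:-, VALIDATE:-, TRANSFORM:P4(v=10,ok=T), EMIT:-] out:P3(v=0); in:-
Tick 8: [PARSE:-, VALIDATE:-, TRANSFORM:-, EMIT:P4(v=10,ok=T)] out:-; in:-
Tick 9: [PARSE:-, VALIDATE:-, TRANSFORM:-, EMIT:-] out:P4(v=10); in:-
Emitted by tick 9: ['P1', 'P2', 'P3', 'P4']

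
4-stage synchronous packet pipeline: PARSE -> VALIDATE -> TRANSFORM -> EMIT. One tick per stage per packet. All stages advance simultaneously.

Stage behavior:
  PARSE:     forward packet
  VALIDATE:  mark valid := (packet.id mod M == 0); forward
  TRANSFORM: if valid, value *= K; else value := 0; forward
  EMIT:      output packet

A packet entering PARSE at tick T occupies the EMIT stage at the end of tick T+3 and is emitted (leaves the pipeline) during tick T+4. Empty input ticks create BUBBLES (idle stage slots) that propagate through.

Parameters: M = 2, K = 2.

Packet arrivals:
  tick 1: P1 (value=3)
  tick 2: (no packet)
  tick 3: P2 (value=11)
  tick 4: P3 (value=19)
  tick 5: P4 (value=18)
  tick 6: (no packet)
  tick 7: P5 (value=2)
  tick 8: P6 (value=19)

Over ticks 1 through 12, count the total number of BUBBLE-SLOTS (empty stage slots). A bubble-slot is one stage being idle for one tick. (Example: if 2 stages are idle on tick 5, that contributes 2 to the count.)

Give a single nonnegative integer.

Tick 1: [PARSE:P1(v=3,ok=F), VALIDATE:-, TRANSFORM:-, EMIT:-] out:-; bubbles=3
Tick 2: [PARSE:-, VALIDATE:P1(v=3,ok=F), TRANSFORM:-, EMIT:-] out:-; bubbles=3
Tick 3: [PARSE:P2(v=11,ok=F), VALIDATE:-, TRANSFORM:P1(v=0,ok=F), EMIT:-] out:-; bubbles=2
Tick 4: [PARSE:P3(v=19,ok=F), VALIDATE:P2(v=11,ok=T), TRANSFORM:-, EMIT:P1(v=0,ok=F)] out:-; bubbles=1
Tick 5: [PARSE:P4(v=18,ok=F), VALIDATE:P3(v=19,ok=F), TRANSFORM:P2(v=22,ok=T), EMIT:-] out:P1(v=0); bubbles=1
Tick 6: [PARSE:-, VALIDATE:P4(v=18,ok=T), TRANSFORM:P3(v=0,ok=F), EMIT:P2(v=22,ok=T)] out:-; bubbles=1
Tick 7: [PARSE:P5(v=2,ok=F), VALIDATE:-, TRANSFORM:P4(v=36,ok=T), EMIT:P3(v=0,ok=F)] out:P2(v=22); bubbles=1
Tick 8: [PARSE:P6(v=19,ok=F), VALIDATE:P5(v=2,ok=F), TRANSFORM:-, EMIT:P4(v=36,ok=T)] out:P3(v=0); bubbles=1
Tick 9: [PARSE:-, VALIDATE:P6(v=19,ok=T), TRANSFORM:P5(v=0,ok=F), EMIT:-] out:P4(v=36); bubbles=2
Tick 10: [PARSE:-, VALIDATE:-, TRANSFORM:P6(v=38,ok=T), EMIT:P5(v=0,ok=F)] out:-; bubbles=2
Tick 11: [PARSE:-, VALIDATE:-, TRANSFORM:-, EMIT:P6(v=38,ok=T)] out:P5(v=0); bubbles=3
Tick 12: [PARSE:-, VALIDATE:-, TRANSFORM:-, EMIT:-] out:P6(v=38); bubbles=4
Total bubble-slots: 24

Answer: 24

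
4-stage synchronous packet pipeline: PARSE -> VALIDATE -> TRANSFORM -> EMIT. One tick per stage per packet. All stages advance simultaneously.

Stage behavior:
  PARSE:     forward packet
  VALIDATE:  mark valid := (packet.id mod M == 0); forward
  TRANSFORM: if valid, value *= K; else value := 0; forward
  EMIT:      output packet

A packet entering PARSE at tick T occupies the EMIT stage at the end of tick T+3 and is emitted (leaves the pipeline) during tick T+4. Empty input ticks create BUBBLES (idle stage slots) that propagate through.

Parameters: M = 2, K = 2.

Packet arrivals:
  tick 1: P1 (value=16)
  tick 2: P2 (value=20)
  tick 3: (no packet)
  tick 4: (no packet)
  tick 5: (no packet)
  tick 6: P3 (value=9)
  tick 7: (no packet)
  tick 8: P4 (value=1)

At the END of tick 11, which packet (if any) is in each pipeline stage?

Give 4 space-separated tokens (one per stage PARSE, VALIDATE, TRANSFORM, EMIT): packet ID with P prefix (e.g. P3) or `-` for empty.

Answer: - - - P4

Derivation:
Tick 1: [PARSE:P1(v=16,ok=F), VALIDATE:-, TRANSFORM:-, EMIT:-] out:-; in:P1
Tick 2: [PARSE:P2(v=20,ok=F), VALIDATE:P1(v=16,ok=F), TRANSFORM:-, EMIT:-] out:-; in:P2
Tick 3: [PARSE:-, VALIDATE:P2(v=20,ok=T), TRANSFORM:P1(v=0,ok=F), EMIT:-] out:-; in:-
Tick 4: [PARSE:-, VALIDATE:-, TRANSFORM:P2(v=40,ok=T), EMIT:P1(v=0,ok=F)] out:-; in:-
Tick 5: [PARSE:-, VALIDATE:-, TRANSFORM:-, EMIT:P2(v=40,ok=T)] out:P1(v=0); in:-
Tick 6: [PARSE:P3(v=9,ok=F), VALIDATE:-, TRANSFORM:-, EMIT:-] out:P2(v=40); in:P3
Tick 7: [PARSE:-, VALIDATE:P3(v=9,ok=F), TRANSFORM:-, EMIT:-] out:-; in:-
Tick 8: [PARSE:P4(v=1,ok=F), VALIDATE:-, TRANSFORM:P3(v=0,ok=F), EMIT:-] out:-; in:P4
Tick 9: [PARSE:-, VALIDATE:P4(v=1,ok=T), TRANSFORM:-, EMIT:P3(v=0,ok=F)] out:-; in:-
Tick 10: [PARSE:-, VALIDATE:-, TRANSFORM:P4(v=2,ok=T), EMIT:-] out:P3(v=0); in:-
Tick 11: [PARSE:-, VALIDATE:-, TRANSFORM:-, EMIT:P4(v=2,ok=T)] out:-; in:-
At end of tick 11: ['-', '-', '-', 'P4']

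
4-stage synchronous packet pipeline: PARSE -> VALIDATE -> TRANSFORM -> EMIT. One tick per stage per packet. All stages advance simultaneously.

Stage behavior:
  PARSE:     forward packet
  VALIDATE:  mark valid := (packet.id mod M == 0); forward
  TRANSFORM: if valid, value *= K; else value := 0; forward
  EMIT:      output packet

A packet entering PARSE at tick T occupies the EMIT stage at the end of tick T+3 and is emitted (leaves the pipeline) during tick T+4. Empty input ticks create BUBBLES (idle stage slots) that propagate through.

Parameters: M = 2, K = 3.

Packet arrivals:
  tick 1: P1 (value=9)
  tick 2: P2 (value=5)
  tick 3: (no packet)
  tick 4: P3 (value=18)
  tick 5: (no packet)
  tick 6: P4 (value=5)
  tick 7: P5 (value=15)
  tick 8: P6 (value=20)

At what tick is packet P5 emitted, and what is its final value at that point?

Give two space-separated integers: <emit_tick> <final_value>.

Tick 1: [PARSE:P1(v=9,ok=F), VALIDATE:-, TRANSFORM:-, EMIT:-] out:-; in:P1
Tick 2: [PARSE:P2(v=5,ok=F), VALIDATE:P1(v=9,ok=F), TRANSFORM:-, EMIT:-] out:-; in:P2
Tick 3: [PARSE:-, VALIDATE:P2(v=5,ok=T), TRANSFORM:P1(v=0,ok=F), EMIT:-] out:-; in:-
Tick 4: [PARSE:P3(v=18,ok=F), VALIDATE:-, TRANSFORM:P2(v=15,ok=T), EMIT:P1(v=0,ok=F)] out:-; in:P3
Tick 5: [PARSE:-, VALIDATE:P3(v=18,ok=F), TRANSFORM:-, EMIT:P2(v=15,ok=T)] out:P1(v=0); in:-
Tick 6: [PARSE:P4(v=5,ok=F), VALIDATE:-, TRANSFORM:P3(v=0,ok=F), EMIT:-] out:P2(v=15); in:P4
Tick 7: [PARSE:P5(v=15,ok=F), VALIDATE:P4(v=5,ok=T), TRANSFORM:-, EMIT:P3(v=0,ok=F)] out:-; in:P5
Tick 8: [PARSE:P6(v=20,ok=F), VALIDATE:P5(v=15,ok=F), TRANSFORM:P4(v=15,ok=T), EMIT:-] out:P3(v=0); in:P6
Tick 9: [PARSE:-, VALIDATE:P6(v=20,ok=T), TRANSFORM:P5(v=0,ok=F), EMIT:P4(v=15,ok=T)] out:-; in:-
Tick 10: [PARSE:-, VALIDATE:-, TRANSFORM:P6(v=60,ok=T), EMIT:P5(v=0,ok=F)] out:P4(v=15); in:-
Tick 11: [PARSE:-, VALIDATE:-, TRANSFORM:-, EMIT:P6(v=60,ok=T)] out:P5(v=0); in:-
Tick 12: [PARSE:-, VALIDATE:-, TRANSFORM:-, EMIT:-] out:P6(v=60); in:-
P5: arrives tick 7, valid=False (id=5, id%2=1), emit tick 11, final value 0

Answer: 11 0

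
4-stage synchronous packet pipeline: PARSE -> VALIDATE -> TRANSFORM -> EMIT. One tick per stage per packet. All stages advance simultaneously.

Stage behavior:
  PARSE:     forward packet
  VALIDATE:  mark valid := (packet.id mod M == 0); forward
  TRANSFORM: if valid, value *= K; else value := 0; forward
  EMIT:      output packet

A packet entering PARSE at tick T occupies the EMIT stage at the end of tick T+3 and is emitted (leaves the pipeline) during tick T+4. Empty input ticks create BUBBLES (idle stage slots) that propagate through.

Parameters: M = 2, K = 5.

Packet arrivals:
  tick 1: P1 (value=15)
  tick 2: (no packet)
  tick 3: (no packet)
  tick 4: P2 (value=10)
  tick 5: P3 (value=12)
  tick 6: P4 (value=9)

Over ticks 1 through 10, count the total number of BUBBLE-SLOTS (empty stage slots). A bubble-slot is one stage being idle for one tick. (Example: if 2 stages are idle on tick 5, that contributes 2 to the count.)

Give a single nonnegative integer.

Answer: 24

Derivation:
Tick 1: [PARSE:P1(v=15,ok=F), VALIDATE:-, TRANSFORM:-, EMIT:-] out:-; bubbles=3
Tick 2: [PARSE:-, VALIDATE:P1(v=15,ok=F), TRANSFORM:-, EMIT:-] out:-; bubbles=3
Tick 3: [PARSE:-, VALIDATE:-, TRANSFORM:P1(v=0,ok=F), EMIT:-] out:-; bubbles=3
Tick 4: [PARSE:P2(v=10,ok=F), VALIDATE:-, TRANSFORM:-, EMIT:P1(v=0,ok=F)] out:-; bubbles=2
Tick 5: [PARSE:P3(v=12,ok=F), VALIDATE:P2(v=10,ok=T), TRANSFORM:-, EMIT:-] out:P1(v=0); bubbles=2
Tick 6: [PARSE:P4(v=9,ok=F), VALIDATE:P3(v=12,ok=F), TRANSFORM:P2(v=50,ok=T), EMIT:-] out:-; bubbles=1
Tick 7: [PARSE:-, VALIDATE:P4(v=9,ok=T), TRANSFORM:P3(v=0,ok=F), EMIT:P2(v=50,ok=T)] out:-; bubbles=1
Tick 8: [PARSE:-, VALIDATE:-, TRANSFORM:P4(v=45,ok=T), EMIT:P3(v=0,ok=F)] out:P2(v=50); bubbles=2
Tick 9: [PARSE:-, VALIDATE:-, TRANSFORM:-, EMIT:P4(v=45,ok=T)] out:P3(v=0); bubbles=3
Tick 10: [PARSE:-, VALIDATE:-, TRANSFORM:-, EMIT:-] out:P4(v=45); bubbles=4
Total bubble-slots: 24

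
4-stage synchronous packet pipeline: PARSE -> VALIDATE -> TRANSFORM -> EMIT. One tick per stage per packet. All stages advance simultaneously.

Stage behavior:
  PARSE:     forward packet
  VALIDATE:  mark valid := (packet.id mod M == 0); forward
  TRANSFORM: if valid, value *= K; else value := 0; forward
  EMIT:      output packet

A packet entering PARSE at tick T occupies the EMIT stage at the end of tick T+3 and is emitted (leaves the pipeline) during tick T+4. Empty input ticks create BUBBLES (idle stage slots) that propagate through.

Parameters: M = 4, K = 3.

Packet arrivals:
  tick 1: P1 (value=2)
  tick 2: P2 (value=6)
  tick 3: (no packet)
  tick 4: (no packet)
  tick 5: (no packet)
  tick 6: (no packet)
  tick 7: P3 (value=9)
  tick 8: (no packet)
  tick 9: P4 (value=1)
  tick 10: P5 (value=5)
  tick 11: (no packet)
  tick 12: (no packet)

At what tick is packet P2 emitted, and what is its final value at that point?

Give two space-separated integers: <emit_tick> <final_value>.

Answer: 6 0

Derivation:
Tick 1: [PARSE:P1(v=2,ok=F), VALIDATE:-, TRANSFORM:-, EMIT:-] out:-; in:P1
Tick 2: [PARSE:P2(v=6,ok=F), VALIDATE:P1(v=2,ok=F), TRANSFORM:-, EMIT:-] out:-; in:P2
Tick 3: [PARSE:-, VALIDATE:P2(v=6,ok=F), TRANSFORM:P1(v=0,ok=F), EMIT:-] out:-; in:-
Tick 4: [PARSE:-, VALIDATE:-, TRANSFORM:P2(v=0,ok=F), EMIT:P1(v=0,ok=F)] out:-; in:-
Tick 5: [PARSE:-, VALIDATE:-, TRANSFORM:-, EMIT:P2(v=0,ok=F)] out:P1(v=0); in:-
Tick 6: [PARSE:-, VALIDATE:-, TRANSFORM:-, EMIT:-] out:P2(v=0); in:-
Tick 7: [PARSE:P3(v=9,ok=F), VALIDATE:-, TRANSFORM:-, EMIT:-] out:-; in:P3
Tick 8: [PARSE:-, VALIDATE:P3(v=9,ok=F), TRANSFORM:-, EMIT:-] out:-; in:-
Tick 9: [PARSE:P4(v=1,ok=F), VALIDATE:-, TRANSFORM:P3(v=0,ok=F), EMIT:-] out:-; in:P4
Tick 10: [PARSE:P5(v=5,ok=F), VALIDATE:P4(v=1,ok=T), TRANSFORM:-, EMIT:P3(v=0,ok=F)] out:-; in:P5
Tick 11: [PARSE:-, VALIDATE:P5(v=5,ok=F), TRANSFORM:P4(v=3,ok=T), EMIT:-] out:P3(v=0); in:-
Tick 12: [PARSE:-, VALIDATE:-, TRANSFORM:P5(v=0,ok=F), EMIT:P4(v=3,ok=T)] out:-; in:-
Tick 13: [PARSE:-, VALIDATE:-, TRANSFORM:-, EMIT:P5(v=0,ok=F)] out:P4(v=3); in:-
Tick 14: [PARSE:-, VALIDATE:-, TRANSFORM:-, EMIT:-] out:P5(v=0); in:-
Tick 15: [PARSE:-, VALIDATE:-, TRANSFORM:-, EMIT:-] out:-; in:-
Tick 16: [PARSE:-, VALIDATE:-, TRANSFORM:-, EMIT:-] out:-; in:-
P2: arrives tick 2, valid=False (id=2, id%4=2), emit tick 6, final value 0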